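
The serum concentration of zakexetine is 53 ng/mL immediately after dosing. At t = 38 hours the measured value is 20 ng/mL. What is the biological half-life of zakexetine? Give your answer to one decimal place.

27.0 hours

A/A₀ = 20/53 ≈ 0.37736.
n = log₂(2.65) ≈ 1.406 half-lives elapsed in 38 hours.
t½ = 38/1.406 ≈ 27.027 hours.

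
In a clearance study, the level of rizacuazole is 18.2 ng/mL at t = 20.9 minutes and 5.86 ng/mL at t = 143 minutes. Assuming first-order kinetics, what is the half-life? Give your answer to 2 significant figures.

75 minutes

Over Δt = 143 − 20.9 = 122.1 minutes, the level fell by a factor of 18.2/5.86 ≈ 3.1058.
n = log₂(3.1058) ≈ 1.635 half-lives, so t½ = 122.1/1.635 ≈ 74.68 minutes.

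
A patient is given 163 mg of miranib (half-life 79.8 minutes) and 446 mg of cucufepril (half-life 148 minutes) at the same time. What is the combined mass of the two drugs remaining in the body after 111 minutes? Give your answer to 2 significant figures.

330 mg

miranib: 163 × (1/2)^(111/79.8) = 163 × (1/2)^1.391 ≈ 62.153 mg.
cucufepril: 446 × (1/2)^(111/148) = 446 × (1/2)^0.75 ≈ 265.19 mg.
Total = 62.153 + 265.19 ≈ 327.35 mg.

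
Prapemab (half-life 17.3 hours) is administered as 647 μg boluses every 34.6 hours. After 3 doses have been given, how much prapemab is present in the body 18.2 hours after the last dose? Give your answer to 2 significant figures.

The 3 doses were given 87.4, 52.8, 18.2 hours ago.
Total = 647·(1/2)^(87.4/17.3) + 647·(1/2)^(52.8/17.3) + 647·(1/2)^(18.2/17.3)
      = 19.503 + 78.011 + 312.04 ≈ 409.56 μg.

410 μg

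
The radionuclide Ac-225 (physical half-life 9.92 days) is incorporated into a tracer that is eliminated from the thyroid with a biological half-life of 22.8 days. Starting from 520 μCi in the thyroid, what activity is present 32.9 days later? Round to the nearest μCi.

19 μCi

1/t_eff = 1/t_phys + 1/t_biol = 1/9.92 + 1/22.8 = 0.14467 per day.
t_eff = 9.92 × 22.8 / (9.92 + 22.8) ≈ 6.9125 days.
Remaining = 520 × (1/2)^(32.9/6.9125) = 520 × (1/2)^4.7595 ≈ 19.198 μCi.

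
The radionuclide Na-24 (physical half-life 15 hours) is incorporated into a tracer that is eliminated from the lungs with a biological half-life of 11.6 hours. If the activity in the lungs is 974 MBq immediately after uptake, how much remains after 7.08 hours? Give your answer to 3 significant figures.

1/t_eff = 1/t_phys + 1/t_biol = 1/15 + 1/11.6 = 0.15287 per hour.
t_eff = 15 × 11.6 / (15 + 11.6) ≈ 6.5414 hours.
Remaining = 974 × (1/2)^(7.08/6.5414) = 974 × (1/2)^1.0823 ≈ 459.98 MBq.

460 MBq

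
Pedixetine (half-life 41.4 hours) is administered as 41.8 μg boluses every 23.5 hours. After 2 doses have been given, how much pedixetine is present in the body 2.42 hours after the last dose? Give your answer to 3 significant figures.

The 2 doses were given 25.92, 2.42 hours ago.
Total = 41.8·(1/2)^(25.92/41.4) + 41.8·(1/2)^(2.42/41.4)
      = 27.084 + 40.14 ≈ 67.224 μg.

67.2 μg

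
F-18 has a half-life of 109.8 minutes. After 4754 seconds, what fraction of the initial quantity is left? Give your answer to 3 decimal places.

0.606

4754 seconds = 79.2333 minutes.
n = 79.2333/109.8 ≈ 0.72162 half-lives.
Fraction remaining = (1/2)^0.72162 ≈ 0.60642.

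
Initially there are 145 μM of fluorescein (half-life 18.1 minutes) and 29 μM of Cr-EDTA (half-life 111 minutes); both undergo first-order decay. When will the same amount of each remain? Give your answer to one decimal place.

Set 145·(1/2)^(t/18.1) = 29·(1/2)^(t/111).
Taking log₂: log₂(145/29) = t·(1/18.1 − 1/111).
log₂(5) = 2.3219; 1/18.1 − 1/111 = 0.04624.
t = 2.3219 / 0.04624 ≈ 50.215 minutes.

50.2 minutes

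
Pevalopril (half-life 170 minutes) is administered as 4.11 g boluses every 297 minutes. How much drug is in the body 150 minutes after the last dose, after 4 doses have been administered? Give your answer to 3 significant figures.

3.15 g

The 4 doses were given 1041, 744, 447, 150 minutes ago.
Total = 4.11·(1/2)^(1041/170) + 4.11·(1/2)^(744/170) + 4.11·(1/2)^(447/170) + 4.11·(1/2)^(150/170)
      = 0.058949 + 0.19788 + 0.66422 + 2.2296 ≈ 3.1506 g.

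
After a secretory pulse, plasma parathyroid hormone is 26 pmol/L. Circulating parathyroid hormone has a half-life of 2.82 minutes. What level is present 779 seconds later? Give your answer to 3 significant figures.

1.07 pmol/L

Convert the elapsed time: 779 seconds = 12.9833 minutes.
Number of half-lives: n = 12.9833/2.82 ≈ 4.604.
Remaining = 26 × (1/2)^4.604 = 26 × 0.04112 ≈ 1.0691 pmol/L.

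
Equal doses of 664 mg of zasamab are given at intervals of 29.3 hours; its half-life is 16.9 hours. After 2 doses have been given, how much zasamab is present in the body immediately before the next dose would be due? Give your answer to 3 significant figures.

260 mg

The 2 doses were given 58.6, 29.3 hours ago.
Total = 664·(1/2)^(58.6/16.9) + 664·(1/2)^(29.3/16.9)
      = 60.029 + 199.65 ≈ 259.68 mg.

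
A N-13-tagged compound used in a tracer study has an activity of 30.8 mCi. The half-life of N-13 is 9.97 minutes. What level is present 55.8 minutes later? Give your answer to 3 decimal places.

0.636 mCi

Number of half-lives: n = 55.8/9.97 ≈ 5.5968.
Remaining = 30.8 × (1/2)^5.5968 = 30.8 × 0.020663 ≈ 0.63643 mCi.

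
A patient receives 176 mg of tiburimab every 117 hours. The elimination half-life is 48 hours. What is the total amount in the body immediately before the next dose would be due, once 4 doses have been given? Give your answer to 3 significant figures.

The 4 doses were given 468, 351, 234, 117 hours ago.
Total = 176·(1/2)^(468/48) + 176·(1/2)^(351/48) + 176·(1/2)^(234/48) + 176·(1/2)^(117/48)
      = 0.20439 + 1.1072 + 5.9978 + 32.49 ≈ 39.8 mg.

39.8 mg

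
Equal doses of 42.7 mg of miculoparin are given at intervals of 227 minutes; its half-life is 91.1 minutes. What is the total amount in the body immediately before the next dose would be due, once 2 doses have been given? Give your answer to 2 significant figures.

8.9 mg

The 2 doses were given 454, 227 minutes ago.
Total = 42.7·(1/2)^(454/91.1) + 42.7·(1/2)^(227/91.1)
      = 1.3497 + 7.5916 ≈ 8.9413 mg.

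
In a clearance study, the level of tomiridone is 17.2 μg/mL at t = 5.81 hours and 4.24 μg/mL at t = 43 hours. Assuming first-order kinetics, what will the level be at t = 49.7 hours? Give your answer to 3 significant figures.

3.29 μg/mL

Over Δt = 43 − 5.81 = 37.19 hours, the level fell by a factor of 17.2/4.24 ≈ 4.0566.
n = log₂(4.0566) ≈ 2.0203 half-lives, so t½ = 37.19/2.0203 ≈ 18.408 hours.
From t = 43 to t = 49.7: 4.24 × (1/2)^((49.7−43)/18.408) ≈ 3.2946 μg/mL.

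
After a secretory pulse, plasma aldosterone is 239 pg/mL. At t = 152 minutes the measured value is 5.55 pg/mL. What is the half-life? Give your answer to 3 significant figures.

A/A₀ = 5.55/239 ≈ 0.023222.
n = log₂(43.063) ≈ 5.4284 half-lives elapsed in 152 minutes.
t½ = 152/5.4284 ≈ 28.001 minutes.

28.0 minutes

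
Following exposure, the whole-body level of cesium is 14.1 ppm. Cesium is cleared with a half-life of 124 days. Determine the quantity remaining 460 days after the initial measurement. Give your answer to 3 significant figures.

1.08 ppm

Number of half-lives: n = 460/124 ≈ 3.7097.
Remaining = 14.1 × (1/2)^3.7097 = 14.1 × 0.076432 ≈ 1.0777 ppm.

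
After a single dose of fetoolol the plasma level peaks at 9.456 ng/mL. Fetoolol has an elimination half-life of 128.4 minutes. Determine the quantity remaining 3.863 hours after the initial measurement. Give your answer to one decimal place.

Convert the elapsed time: 3.863 hours = 231.78 minutes.
Number of half-lives: n = 231.78/128.4 ≈ 1.8051.
Remaining = 9.456 × (1/2)^1.8051 = 9.456 × 0.28615 ≈ 2.7059 ng/mL.

2.7 ng/mL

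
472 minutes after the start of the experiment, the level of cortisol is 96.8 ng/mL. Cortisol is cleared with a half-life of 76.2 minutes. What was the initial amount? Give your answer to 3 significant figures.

Number of half-lives elapsed: n = 472/76.2 ≈ 6.1942.
A₀ = A × 2^n = 96.8 × 2^6.1942 = 96.8 × 73.223 ≈ 7088 ng/mL.

7090 ng/mL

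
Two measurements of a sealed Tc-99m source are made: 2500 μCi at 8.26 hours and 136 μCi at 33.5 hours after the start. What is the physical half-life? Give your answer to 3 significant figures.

6.01 hours

Over Δt = 33.5 − 8.26 = 25.24 hours, the level fell by a factor of 2500/136 ≈ 18.382.
n = log₂(18.382) ≈ 4.2002 half-lives, so t½ = 25.24/4.2002 ≈ 6.0092 hours.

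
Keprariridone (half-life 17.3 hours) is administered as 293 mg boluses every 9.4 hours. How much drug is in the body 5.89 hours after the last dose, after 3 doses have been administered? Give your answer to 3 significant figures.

499 mg

The 3 doses were given 24.69, 15.29, 5.89 hours ago.
Total = 293·(1/2)^(24.69/17.3) + 293·(1/2)^(15.29/17.3) + 293·(1/2)^(5.89/17.3)
      = 108.96 + 158.79 + 231.41 ≈ 499.15 mg.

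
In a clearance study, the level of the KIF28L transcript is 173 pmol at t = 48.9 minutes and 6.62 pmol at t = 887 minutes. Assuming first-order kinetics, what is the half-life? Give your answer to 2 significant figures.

Over Δt = 887 − 48.9 = 838.1 minutes, the level fell by a factor of 173/6.62 ≈ 26.133.
n = log₂(26.133) ≈ 4.7078 half-lives, so t½ = 838.1/4.7078 ≈ 178.02 minutes.

180 minutes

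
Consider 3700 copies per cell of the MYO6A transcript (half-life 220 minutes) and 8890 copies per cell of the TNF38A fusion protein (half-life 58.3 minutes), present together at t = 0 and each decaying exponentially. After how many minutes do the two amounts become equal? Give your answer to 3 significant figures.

Set 3700·(1/2)^(t/220) = 8890·(1/2)^(t/58.3).
Taking log₂: log₂(3700/8890) = t·(1/220 − 1/58.3).
log₂(0.4162) = -1.2647; 1/220 − 1/58.3 = -0.012607.
t = -1.2647 / -0.012607 ≈ 100.31 minutes.

100 minutes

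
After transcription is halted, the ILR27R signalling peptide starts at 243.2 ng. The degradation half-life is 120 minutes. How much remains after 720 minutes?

Elapsed time is 6 half-lives (720/120).
Each half-life halves the amount: 243.2 × (1/2)^6 = 243.2/64 = 3.8 ng.

3.8 ng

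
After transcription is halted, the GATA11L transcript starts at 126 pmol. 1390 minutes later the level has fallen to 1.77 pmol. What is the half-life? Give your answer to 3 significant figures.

226 minutes

A/A₀ = 1.77/126 ≈ 0.014048.
n = log₂(71.186) ≈ 6.1535 half-lives elapsed in 1390 minutes.
t½ = 1390/6.1535 ≈ 225.89 minutes.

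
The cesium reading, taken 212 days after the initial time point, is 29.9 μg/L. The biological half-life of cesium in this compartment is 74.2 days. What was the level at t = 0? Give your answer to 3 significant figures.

217 μg/L

Number of half-lives elapsed: n = 212/74.2 ≈ 2.8571.
A₀ = A × 2^n = 29.9 × 2^2.8571 = 29.9 × 7.2458 ≈ 216.65 μg/L.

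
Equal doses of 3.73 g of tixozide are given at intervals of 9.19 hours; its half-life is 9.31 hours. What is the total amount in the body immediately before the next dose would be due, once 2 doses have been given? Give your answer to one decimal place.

The 2 doses were given 18.38, 9.19 hours ago.
Total = 3.73·(1/2)^(18.38/9.31) + 3.73·(1/2)^(9.19/9.31)
      = 0.94931 + 1.8817 ≈ 2.831 g.

2.8 g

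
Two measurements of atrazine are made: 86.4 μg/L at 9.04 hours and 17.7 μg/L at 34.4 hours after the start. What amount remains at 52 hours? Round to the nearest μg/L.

6 μg/L

Over Δt = 34.4 − 9.04 = 25.36 hours, the level fell by a factor of 86.4/17.7 ≈ 4.8814.
n = log₂(4.8814) ≈ 2.2873 half-lives, so t½ = 25.36/2.2873 ≈ 11.087 hours.
From t = 34.4 to t = 52: 17.7 × (1/2)^((52−34.4)/11.087) ≈ 5.8901 μg/L.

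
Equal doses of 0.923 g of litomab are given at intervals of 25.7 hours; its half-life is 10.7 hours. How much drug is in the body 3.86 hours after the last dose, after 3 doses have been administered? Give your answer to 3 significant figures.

0.881 g

The 3 doses were given 55.26, 29.56, 3.86 hours ago.
Total = 0.923·(1/2)^(55.26/10.7) + 0.923·(1/2)^(29.56/10.7) + 0.923·(1/2)^(3.86/10.7)
      = 0.025736 + 0.13601 + 0.7188 ≈ 0.88054 g.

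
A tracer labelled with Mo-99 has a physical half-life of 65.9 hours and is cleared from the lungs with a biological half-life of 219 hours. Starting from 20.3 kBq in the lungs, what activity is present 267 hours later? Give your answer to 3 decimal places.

0.526 kBq

1/t_eff = 1/t_phys + 1/t_biol = 1/65.9 + 1/219 = 0.019741 per hour.
t_eff = 65.9 × 219 / (65.9 + 219) ≈ 50.657 hours.
Remaining = 20.3 × (1/2)^(267/50.657) = 20.3 × (1/2)^5.2708 ≈ 0.52582 kBq.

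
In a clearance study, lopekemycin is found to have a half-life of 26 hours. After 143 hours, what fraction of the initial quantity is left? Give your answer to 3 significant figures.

0.0221

n = 143/26 ≈ 5.5 half-lives.
Fraction remaining = (1/2)^5.5 ≈ 0.022097.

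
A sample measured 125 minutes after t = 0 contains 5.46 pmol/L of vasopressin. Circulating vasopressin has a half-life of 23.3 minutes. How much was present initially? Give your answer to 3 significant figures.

Number of half-lives elapsed: n = 125/23.3 ≈ 5.3648.
A₀ = A × 2^n = 5.46 × 2^5.3648 = 5.46 × 41.207 ≈ 224.99 pmol/L.

225 pmol/L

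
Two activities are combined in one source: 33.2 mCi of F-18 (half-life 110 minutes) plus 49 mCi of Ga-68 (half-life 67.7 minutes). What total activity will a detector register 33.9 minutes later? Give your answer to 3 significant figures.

61.4 mCi

F-18: 33.2 × (1/2)^(33.9/110) = 33.2 × (1/2)^0.30818 ≈ 26.814 mCi.
Ga-68: 49 × (1/2)^(33.9/67.7) = 49 × (1/2)^0.50074 ≈ 34.63 mCi.
Total = 26.814 + 34.63 ≈ 61.445 mCi.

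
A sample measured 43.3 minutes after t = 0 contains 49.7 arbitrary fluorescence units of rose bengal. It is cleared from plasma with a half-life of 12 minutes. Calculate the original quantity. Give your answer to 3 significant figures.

606 arbitrary fluorescence units

Number of half-lives elapsed: n = 43.3/12 ≈ 3.6083.
A₀ = A × 2^n = 49.7 × 2^3.6083 = 49.7 × 12.196 ≈ 606.14 arbitrary fluorescence units.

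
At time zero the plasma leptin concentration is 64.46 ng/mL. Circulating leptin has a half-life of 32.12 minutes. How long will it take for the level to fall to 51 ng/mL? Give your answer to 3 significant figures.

10.9 minutes

Fraction remaining = 51/64.46 ≈ 0.79119.
n = log₂(64.46/51) = ln(1.2639)/ln 2 ≈ 0.33791 half-lives.
t = n × t½ = 0.33791 × 32.12 ≈ 10.854 minutes.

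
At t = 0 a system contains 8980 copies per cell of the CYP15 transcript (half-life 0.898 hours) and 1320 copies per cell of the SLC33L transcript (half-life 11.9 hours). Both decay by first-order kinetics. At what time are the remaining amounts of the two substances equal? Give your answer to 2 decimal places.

Set 8980·(1/2)^(t/0.898) = 1320·(1/2)^(t/11.9).
Taking log₂: log₂(8980/1320) = t·(1/0.898 − 1/11.9).
log₂(6.803) = 2.7662; 1/0.898 − 1/11.9 = 1.0296.
t = 2.7662 / 1.0296 ≈ 2.6868 hours.

2.69 hours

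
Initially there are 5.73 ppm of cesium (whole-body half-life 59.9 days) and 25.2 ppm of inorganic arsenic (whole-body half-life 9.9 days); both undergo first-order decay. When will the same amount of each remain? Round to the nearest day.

25 days

Set 5.73·(1/2)^(t/59.9) = 25.2·(1/2)^(t/9.9).
Taking log₂: log₂(5.73/25.2) = t·(1/59.9 − 1/9.9).
log₂(0.22738) = -2.1368; 1/59.9 − 1/9.9 = -0.084316.
t = -2.1368 / -0.084316 ≈ 25.343 days.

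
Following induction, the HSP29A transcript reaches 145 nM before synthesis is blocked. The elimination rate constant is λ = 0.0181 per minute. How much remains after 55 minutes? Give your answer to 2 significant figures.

t½ = ln 2 / λ = 0.69315 / 0.0181 ≈ 38.295 minutes.
Number of half-lives: n = 55/38.295 ≈ 1.4362.
Remaining = 145 × (1/2)^1.4362 = 145 × 0.36954 ≈ 53.583 nM.

54 nM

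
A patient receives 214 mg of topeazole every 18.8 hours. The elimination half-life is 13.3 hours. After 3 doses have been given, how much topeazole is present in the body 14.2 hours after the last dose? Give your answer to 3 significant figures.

The 3 doses were given 51.8, 33, 14.2 hours ago.
Total = 214·(1/2)^(51.8/13.3) + 214·(1/2)^(33/13.3) + 214·(1/2)^(14.2/13.3)
      = 14.387 + 38.326 + 102.1 ≈ 154.81 mg.

155 mg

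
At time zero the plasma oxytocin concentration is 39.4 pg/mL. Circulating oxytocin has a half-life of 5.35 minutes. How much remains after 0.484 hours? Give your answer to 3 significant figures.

Convert the elapsed time: 0.484 hours = 29.04 minutes.
Number of half-lives: n = 29.04/5.35 ≈ 5.428.
Remaining = 39.4 × (1/2)^5.428 = 39.4 × 0.023227 ≈ 0.91515 pg/mL.

0.915 pg/mL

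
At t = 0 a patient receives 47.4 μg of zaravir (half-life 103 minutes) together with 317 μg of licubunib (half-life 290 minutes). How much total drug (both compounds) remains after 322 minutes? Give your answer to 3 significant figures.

152 μg

zaravir: 47.4 × (1/2)^(322/103) = 47.4 × (1/2)^3.1262 ≈ 5.4287 μg.
licubunib: 317 × (1/2)^(322/290) = 317 × (1/2)^1.1103 ≈ 146.83 μg.
Total = 5.4287 + 146.83 ≈ 152.26 μg.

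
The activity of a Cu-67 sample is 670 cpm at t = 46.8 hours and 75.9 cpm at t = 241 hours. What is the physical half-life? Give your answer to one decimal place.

Over Δt = 241 − 46.8 = 194.2 hours, the level fell by a factor of 670/75.9 ≈ 8.8274.
n = log₂(8.8274) ≈ 3.142 half-lives, so t½ = 194.2/3.142 ≈ 61.808 hours.

61.8 hours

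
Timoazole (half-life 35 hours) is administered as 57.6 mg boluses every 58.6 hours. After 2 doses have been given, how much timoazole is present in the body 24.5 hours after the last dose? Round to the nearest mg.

The 2 doses were given 83.1, 24.5 hours ago.
Total = 57.6·(1/2)^(83.1/35) + 57.6·(1/2)^(24.5/35)
      = 11.109 + 35.457 ≈ 46.566 mg.

47 mg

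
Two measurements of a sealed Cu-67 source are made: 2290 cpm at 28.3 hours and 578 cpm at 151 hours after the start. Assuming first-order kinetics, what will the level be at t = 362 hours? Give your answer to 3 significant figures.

Over Δt = 151 − 28.3 = 122.7 hours, the level fell by a factor of 2290/578 ≈ 3.9619.
n = log₂(3.9619) ≈ 1.9862 half-lives, so t½ = 122.7/1.9862 ≈ 61.776 hours.
From t = 151 to t = 362: 578 × (1/2)^((362−151)/61.776) ≈ 54.168 cpm.

54.2 cpm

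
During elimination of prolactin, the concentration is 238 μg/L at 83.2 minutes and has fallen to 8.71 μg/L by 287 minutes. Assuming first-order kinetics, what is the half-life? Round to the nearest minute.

43 minutes

Over Δt = 287 − 83.2 = 203.8 minutes, the level fell by a factor of 238/8.71 ≈ 27.325.
n = log₂(27.325) ≈ 4.7721 half-lives, so t½ = 203.8/4.7721 ≈ 42.706 minutes.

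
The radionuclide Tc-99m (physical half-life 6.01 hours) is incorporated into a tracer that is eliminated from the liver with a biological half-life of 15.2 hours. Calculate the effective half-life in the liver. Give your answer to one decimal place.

4.3 hours

1/t_eff = 1/t_phys + 1/t_biol = 1/6.01 + 1/15.2 = 0.23218 per hour.
t_eff = 6.01 × 15.2 / (6.01 + 15.2) ≈ 4.307 hours.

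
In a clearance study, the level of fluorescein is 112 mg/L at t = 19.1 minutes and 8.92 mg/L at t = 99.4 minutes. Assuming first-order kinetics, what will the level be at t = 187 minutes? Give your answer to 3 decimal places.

0.564 mg/L

Over Δt = 99.4 − 19.1 = 80.3 minutes, the level fell by a factor of 112/8.92 ≈ 12.556.
n = log₂(12.556) ≈ 3.6503 half-lives, so t½ = 80.3/3.6503 ≈ 21.998 minutes.
From t = 99.4 to t = 187: 8.92 × (1/2)^((187−99.4)/21.998) ≈ 0.56444 mg/L.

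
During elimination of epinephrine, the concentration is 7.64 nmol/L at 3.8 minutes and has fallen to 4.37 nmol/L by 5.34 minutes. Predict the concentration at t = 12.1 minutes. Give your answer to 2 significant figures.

Over Δt = 5.34 − 3.8 = 1.54 minutes, the level fell by a factor of 7.64/4.37 ≈ 1.7483.
n = log₂(1.7483) ≈ 0.80594 half-lives, so t½ = 1.54/0.80594 ≈ 1.9108 minutes.
From t = 5.34 to t = 12.1: 4.37 × (1/2)^((12.1−5.34)/1.9108) ≈ 0.37628 nmol/L.

0.38 nmol/L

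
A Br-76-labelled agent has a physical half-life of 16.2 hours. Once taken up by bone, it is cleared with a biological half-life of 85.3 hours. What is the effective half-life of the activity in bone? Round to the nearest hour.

14 hours

1/t_eff = 1/t_phys + 1/t_biol = 1/16.2 + 1/85.3 = 0.073452 per hour.
t_eff = 16.2 × 85.3 / (16.2 + 85.3) ≈ 13.614 hours.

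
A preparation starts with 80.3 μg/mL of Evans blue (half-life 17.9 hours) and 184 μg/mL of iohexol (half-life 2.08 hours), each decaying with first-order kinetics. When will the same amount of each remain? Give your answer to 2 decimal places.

2.82 hours

Set 80.3·(1/2)^(t/17.9) = 184·(1/2)^(t/2.08).
Taking log₂: log₂(80.3/184) = t·(1/17.9 − 1/2.08).
log₂(0.43641) = -1.1962; 1/17.9 − 1/2.08 = -0.4249.
t = -1.1962 / -0.4249 ≈ 2.8153 hours.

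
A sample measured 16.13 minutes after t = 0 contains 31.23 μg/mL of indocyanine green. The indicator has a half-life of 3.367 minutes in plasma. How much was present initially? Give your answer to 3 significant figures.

864 μg/mL

Number of half-lives elapsed: n = 16.13/3.367 ≈ 4.7906.
A₀ = A × 2^n = 31.23 × 2^4.7906 = 31.23 × 27.677 ≈ 864.35 μg/mL.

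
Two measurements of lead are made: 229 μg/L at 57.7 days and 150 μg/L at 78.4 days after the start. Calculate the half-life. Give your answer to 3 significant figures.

33.9 days

Over Δt = 78.4 − 57.7 = 20.7 days, the level fell by a factor of 229/150 ≈ 1.5267.
n = log₂(1.5267) ≈ 0.61039 half-lives, so t½ = 20.7/0.61039 ≈ 33.913 days.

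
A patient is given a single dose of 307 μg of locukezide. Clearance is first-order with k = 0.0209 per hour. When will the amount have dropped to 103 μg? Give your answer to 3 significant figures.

t½ = ln 2 / k = 0.69315 / 0.0209 ≈ 33.165 hours.
Fraction remaining = 103/307 ≈ 0.3355.
n = log₂(307/103) = ln(2.9806)/ln 2 ≈ 1.5756 half-lives.
t = n × t½ = 1.5756 × 33.165 ≈ 52.254 hours.

52.3 hours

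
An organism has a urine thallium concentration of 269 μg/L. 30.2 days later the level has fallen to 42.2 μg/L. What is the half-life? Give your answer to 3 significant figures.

11.3 days

A/A₀ = 42.2/269 ≈ 0.15688.
n = log₂(6.3744) ≈ 2.6723 half-lives elapsed in 30.2 days.
t½ = 30.2/2.6723 ≈ 11.301 days.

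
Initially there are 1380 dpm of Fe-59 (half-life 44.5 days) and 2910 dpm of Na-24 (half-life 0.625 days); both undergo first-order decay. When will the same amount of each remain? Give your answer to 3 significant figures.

Set 1380·(1/2)^(t/44.5) = 2910·(1/2)^(t/0.625).
Taking log₂: log₂(1380/2910) = t·(1/44.5 − 1/0.625).
log₂(0.47423) = -1.0764; 1/44.5 − 1/0.625 = -1.5775.
t = -1.0764 / -1.5775 ≈ 0.6823 days.

0.682 days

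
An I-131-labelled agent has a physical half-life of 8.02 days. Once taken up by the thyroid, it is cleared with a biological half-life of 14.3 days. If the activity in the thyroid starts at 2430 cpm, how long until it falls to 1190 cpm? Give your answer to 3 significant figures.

5.29 days

1/t_eff = 1/t_phys + 1/t_biol = 1/8.02 + 1/14.3 = 0.19462 per day.
t_eff = 8.02 × 14.3 / (8.02 + 14.3) ≈ 5.1383 days.
n = log₂(2430/1190) ≈ 1.03; t = 1.03 × 5.1383 ≈ 5.2924 days.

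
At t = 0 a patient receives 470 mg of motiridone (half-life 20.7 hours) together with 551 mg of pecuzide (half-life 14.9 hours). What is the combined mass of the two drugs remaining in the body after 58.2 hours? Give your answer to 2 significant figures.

100 mg

motiridone: 470 × (1/2)^(58.2/20.7) = 470 × (1/2)^2.8116 ≈ 66.946 mg.
pecuzide: 551 × (1/2)^(58.2/14.9) = 551 × (1/2)^3.906 ≈ 36.755 mg.
Total = 66.946 + 36.755 ≈ 103.7 mg.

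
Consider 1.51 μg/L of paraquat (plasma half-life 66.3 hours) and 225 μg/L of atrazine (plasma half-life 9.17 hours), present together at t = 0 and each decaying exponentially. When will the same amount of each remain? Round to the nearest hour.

Set 1.51·(1/2)^(t/66.3) = 225·(1/2)^(t/9.17).
Taking log₂: log₂(1.51/225) = t·(1/66.3 − 1/9.17).
log₂(0.0067111) = -7.2192; 1/66.3 − 1/9.17 = -0.093968.
t = -7.2192 / -0.093968 ≈ 76.826 hours.

77 hours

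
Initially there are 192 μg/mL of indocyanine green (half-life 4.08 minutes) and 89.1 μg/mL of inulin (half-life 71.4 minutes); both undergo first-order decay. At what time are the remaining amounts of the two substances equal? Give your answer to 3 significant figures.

4.79 minutes

Set 192·(1/2)^(t/4.08) = 89.1·(1/2)^(t/71.4).
Taking log₂: log₂(192/89.1) = t·(1/4.08 − 1/71.4).
log₂(2.1549) = 1.1076; 1/4.08 − 1/71.4 = 0.23109.
t = 1.1076 / 0.23109 ≈ 4.7929 minutes.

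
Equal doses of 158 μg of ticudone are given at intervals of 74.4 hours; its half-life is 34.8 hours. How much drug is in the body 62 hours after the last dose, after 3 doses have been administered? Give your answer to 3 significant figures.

The 3 doses were given 210.8, 136.4, 62 hours ago.
Total = 158·(1/2)^(210.8/34.8) + 158·(1/2)^(136.4/34.8) + 158·(1/2)^(62/34.8)
      = 2.3723 + 10.441 + 45.956 ≈ 58.769 μg.

58.8 μg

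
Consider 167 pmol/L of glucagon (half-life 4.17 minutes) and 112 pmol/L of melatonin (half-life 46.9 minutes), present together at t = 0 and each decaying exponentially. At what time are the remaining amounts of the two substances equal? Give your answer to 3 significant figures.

2.64 minutes

Set 167·(1/2)^(t/4.17) = 112·(1/2)^(t/46.9).
Taking log₂: log₂(167/112) = t·(1/4.17 − 1/46.9).
log₂(1.4911) = 0.57635; 1/4.17 − 1/46.9 = 0.21849.
t = 0.57635 / 0.21849 ≈ 2.6379 minutes.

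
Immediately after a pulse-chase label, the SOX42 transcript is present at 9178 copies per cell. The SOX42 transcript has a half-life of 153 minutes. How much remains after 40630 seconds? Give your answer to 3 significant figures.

427 copies per cell

Convert the elapsed time: 40630 seconds = 677.167 minutes.
Number of half-lives: n = 677.167/153 ≈ 4.4259.
Remaining = 9178 × (1/2)^4.4259 = 9178 × 0.046523 ≈ 426.98 copies per cell.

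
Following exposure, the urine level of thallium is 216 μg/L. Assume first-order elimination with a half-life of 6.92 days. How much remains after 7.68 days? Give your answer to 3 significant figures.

100 μg/L

Number of half-lives: n = 7.68/6.92 ≈ 1.1098.
Remaining = 216 × (1/2)^1.1098 = 216 × 0.46335 ≈ 100.08 μg/L.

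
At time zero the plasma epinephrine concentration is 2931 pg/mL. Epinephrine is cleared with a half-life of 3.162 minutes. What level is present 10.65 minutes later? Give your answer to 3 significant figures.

Number of half-lives: n = 10.65/3.162 ≈ 3.3681.
Remaining = 2931 × (1/2)^3.3681 = 2931 × 0.096849 ≈ 283.86 pg/mL.

284 pg/mL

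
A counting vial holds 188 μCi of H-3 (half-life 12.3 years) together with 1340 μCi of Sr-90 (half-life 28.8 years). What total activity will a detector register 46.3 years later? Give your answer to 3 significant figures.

H-3: 188 × (1/2)^(46.3/12.3) = 188 × (1/2)^3.7642 ≈ 13.836 μCi.
Sr-90: 1340 × (1/2)^(46.3/28.8) = 1340 × (1/2)^1.6076 ≈ 439.7 μCi.
Total = 13.836 + 439.7 ≈ 453.54 μCi.

454 μCi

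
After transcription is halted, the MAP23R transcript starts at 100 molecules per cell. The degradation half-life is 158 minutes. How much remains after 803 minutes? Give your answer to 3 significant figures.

2.95 molecules per cell

Number of half-lives: n = 803/158 ≈ 5.0823.
Remaining = 100 × (1/2)^5.0823 = 100 × 0.029518 ≈ 2.9518 molecules per cell.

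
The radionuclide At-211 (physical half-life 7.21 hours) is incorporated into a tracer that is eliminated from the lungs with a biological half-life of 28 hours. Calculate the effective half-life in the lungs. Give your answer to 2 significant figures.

1/t_eff = 1/t_phys + 1/t_biol = 1/7.21 + 1/28 = 0.17441 per hour.
t_eff = 7.21 × 28 / (7.21 + 28) ≈ 5.7336 hours.

5.7 hours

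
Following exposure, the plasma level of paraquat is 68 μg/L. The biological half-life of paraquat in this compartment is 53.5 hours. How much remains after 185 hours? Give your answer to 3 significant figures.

6.19 μg/L

Number of half-lives: n = 185/53.5 ≈ 3.4579.
Remaining = 68 × (1/2)^3.4579 = 68 × 0.091003 ≈ 6.1882 μg/L.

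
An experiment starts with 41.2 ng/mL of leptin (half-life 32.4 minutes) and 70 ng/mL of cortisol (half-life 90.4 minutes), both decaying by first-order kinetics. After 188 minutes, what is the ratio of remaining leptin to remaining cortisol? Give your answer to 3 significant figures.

0.0446

leptin: 41.2 × (1/2)^(188/32.4) = 41.2 × (1/2)^5.8025 ≈ 0.73821 ng/mL.
cortisol: 70 × (1/2)^(188/90.4) = 70 × (1/2)^2.0796 ≈ 16.56 ng/mL.
Ratio ≈ 0.73821 / 16.56 ≈ 0.044578.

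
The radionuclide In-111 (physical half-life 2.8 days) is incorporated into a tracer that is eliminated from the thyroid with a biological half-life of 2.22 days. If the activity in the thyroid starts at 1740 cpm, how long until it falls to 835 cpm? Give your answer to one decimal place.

1/t_eff = 1/t_phys + 1/t_biol = 1/2.8 + 1/2.22 = 0.80759 per day.
t_eff = 2.8 × 2.22 / (2.8 + 2.22) ≈ 1.2382 days.
n = log₂(1740/835) ≈ 1.0592; t = 1.0592 × 1.2382 ≈ 1.3116 days.

1.3 days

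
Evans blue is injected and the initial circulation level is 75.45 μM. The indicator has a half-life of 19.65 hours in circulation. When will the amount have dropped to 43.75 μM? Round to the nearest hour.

15 hours

Fraction remaining = 43.75/75.45 ≈ 0.57985.
n = log₂(75.45/43.75) = ln(1.7246)/ln 2 ≈ 0.78624 half-lives.
t = n × t½ = 0.78624 × 19.65 ≈ 15.45 hours.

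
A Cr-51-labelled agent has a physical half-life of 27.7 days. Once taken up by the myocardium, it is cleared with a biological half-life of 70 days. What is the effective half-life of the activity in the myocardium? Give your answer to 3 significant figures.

19.8 days

1/t_eff = 1/t_phys + 1/t_biol = 1/27.7 + 1/70 = 0.050387 per day.
t_eff = 27.7 × 70 / (27.7 + 70) ≈ 19.846 days.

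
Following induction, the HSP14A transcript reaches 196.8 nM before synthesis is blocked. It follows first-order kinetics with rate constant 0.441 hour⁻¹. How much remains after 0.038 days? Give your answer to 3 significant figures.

132 nM

t½ = ln 2 / λ = 0.69315 / 0.441 ≈ 1.5718 hours.
Convert the elapsed time: 0.038 days = 0.912 hours.
Number of half-lives: n = 0.912/1.5718 ≈ 0.58024.
Remaining = 196.8 × (1/2)^0.58024 = 196.8 × 0.66885 ≈ 131.63 nM.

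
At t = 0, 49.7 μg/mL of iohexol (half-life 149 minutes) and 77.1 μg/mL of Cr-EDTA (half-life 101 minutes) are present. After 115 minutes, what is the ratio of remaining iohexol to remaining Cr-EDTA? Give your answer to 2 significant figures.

iohexol: 49.7 × (1/2)^(115/149) = 49.7 × (1/2)^0.77181 ≈ 29.108 μg/mL.
Cr-EDTA: 77.1 × (1/2)^(115/101) = 77.1 × (1/2)^1.1386 ≈ 35.018 μg/mL.
Ratio ≈ 29.108 / 35.018 ≈ 0.83123.

0.83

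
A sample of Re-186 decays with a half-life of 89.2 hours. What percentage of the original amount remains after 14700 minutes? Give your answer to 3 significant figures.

14700 minutes = 245 hours.
n = 245/89.2 ≈ 2.7466 half-lives.
Fraction remaining = (1/2)^2.7466 ≈ 0.149, i.e. 14.9%.

14.9%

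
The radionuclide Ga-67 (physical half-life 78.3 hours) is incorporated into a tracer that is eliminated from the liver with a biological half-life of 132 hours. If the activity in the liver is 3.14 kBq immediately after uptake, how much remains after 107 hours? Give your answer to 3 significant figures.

1/t_eff = 1/t_phys + 1/t_biol = 1/78.3 + 1/132 = 0.020347 per hour.
t_eff = 78.3 × 132 / (78.3 + 132) ≈ 49.147 hours.
Remaining = 3.14 × (1/2)^(107/49.147) = 3.14 × (1/2)^2.1771 ≈ 0.69429 kBq.

0.694 kBq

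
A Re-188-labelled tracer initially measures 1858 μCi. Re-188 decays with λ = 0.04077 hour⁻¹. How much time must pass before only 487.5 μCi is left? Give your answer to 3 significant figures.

32.8 hours

t½ = ln 2 / λ = 0.69315 / 0.04077 ≈ 17.001 hours.
Fraction remaining = 487.5/1858 ≈ 0.26238.
n = log₂(1858/487.5) = ln(3.8113)/ln 2 ≈ 1.9303 half-lives.
t = n × t½ = 1.9303 × 17.001 ≈ 32.817 hours.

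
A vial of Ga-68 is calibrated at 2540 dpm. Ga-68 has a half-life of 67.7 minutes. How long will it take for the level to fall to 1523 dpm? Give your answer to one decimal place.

50.0 minutes

Fraction remaining = 1523/2540 ≈ 0.59961.
n = log₂(2540/1523) = ln(1.6678)/ln 2 ≈ 0.73791 half-lives.
t = n × t½ = 0.73791 × 67.7 ≈ 49.957 minutes.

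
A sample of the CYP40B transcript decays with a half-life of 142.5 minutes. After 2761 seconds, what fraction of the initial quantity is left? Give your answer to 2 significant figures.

0.80

2761 seconds = 46.0167 minutes.
n = 46.0167/142.5 ≈ 0.32292 half-lives.
Fraction remaining = (1/2)^0.32292 ≈ 0.79945.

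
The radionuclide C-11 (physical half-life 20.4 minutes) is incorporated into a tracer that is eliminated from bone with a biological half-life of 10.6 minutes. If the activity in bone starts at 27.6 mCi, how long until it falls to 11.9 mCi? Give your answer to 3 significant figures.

8.47 minutes

1/t_eff = 1/t_phys + 1/t_biol = 1/20.4 + 1/10.6 = 0.14336 per minute.
t_eff = 20.4 × 10.6 / (20.4 + 10.6) ≈ 6.9755 minutes.
n = log₂(27.6/11.9) ≈ 1.2137; t = 1.2137 × 6.9755 ≈ 8.4662 minutes.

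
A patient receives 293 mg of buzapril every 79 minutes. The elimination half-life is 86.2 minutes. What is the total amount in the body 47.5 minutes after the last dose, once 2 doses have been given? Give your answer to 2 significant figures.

310 mg

The 2 doses were given 126.5, 47.5 minutes ago.
Total = 293·(1/2)^(126.5/86.2) + 293·(1/2)^(47.5/86.2)
      = 105.95 + 199.98 ≈ 305.93 mg.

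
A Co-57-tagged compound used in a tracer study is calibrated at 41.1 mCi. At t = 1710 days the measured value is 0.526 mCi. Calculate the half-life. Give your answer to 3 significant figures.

272 days

A/A₀ = 0.526/41.1 ≈ 0.012798.
n = log₂(78.137) ≈ 6.2879 half-lives elapsed in 1710 days.
t½ = 1710/6.2879 ≈ 271.95 days.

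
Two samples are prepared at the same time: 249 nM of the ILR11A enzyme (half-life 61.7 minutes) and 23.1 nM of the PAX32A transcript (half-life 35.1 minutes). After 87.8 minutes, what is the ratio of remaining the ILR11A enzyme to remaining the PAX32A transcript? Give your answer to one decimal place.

22.8

ILR11A enzyme: 249 × (1/2)^(87.8/61.7) = 249 × (1/2)^1.423 ≈ 92.86 nM.
PAX32A transcript: 23.1 × (1/2)^(87.8/35.1) = 23.1 × (1/2)^2.5014 ≈ 4.0795 nM.
Ratio ≈ 92.86 / 4.0795 ≈ 22.763.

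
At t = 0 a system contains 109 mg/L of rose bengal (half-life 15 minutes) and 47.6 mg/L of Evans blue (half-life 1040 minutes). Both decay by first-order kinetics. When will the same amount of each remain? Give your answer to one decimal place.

Set 109·(1/2)^(t/15) = 47.6·(1/2)^(t/1040).
Taking log₂: log₂(109/47.6) = t·(1/15 − 1/1040).
log₂(2.2899) = 1.1953; 1/15 − 1/1040 = 0.065705.
t = 1.1953 / 0.065705 ≈ 18.192 minutes.

18.2 minutes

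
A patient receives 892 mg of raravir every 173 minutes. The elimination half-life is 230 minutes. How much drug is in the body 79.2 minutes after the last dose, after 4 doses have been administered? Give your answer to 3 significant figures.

The 4 doses were given 598.2, 425.2, 252.2, 79.2 minutes ago.
Total = 892·(1/2)^(598.2/230) + 892·(1/2)^(425.2/230) + 892·(1/2)^(252.2/230) + 892·(1/2)^(79.2/230)
      = 147.04 + 247.66 + 417.14 + 702.6 ≈ 1514.4 mg.

1510 mg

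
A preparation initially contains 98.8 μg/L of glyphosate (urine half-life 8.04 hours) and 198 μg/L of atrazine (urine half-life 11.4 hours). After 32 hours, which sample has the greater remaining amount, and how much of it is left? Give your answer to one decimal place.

atrazine, 28.3 μg/L

glyphosate: 98.8 × (1/2)^3.9801 ≈ 6.2608 μg/L.
atrazine: 198 × (1/2)^2.807 ≈ 28.292 μg/L.
Atrazine has more remaining, at ≈ 28.292 μg/L.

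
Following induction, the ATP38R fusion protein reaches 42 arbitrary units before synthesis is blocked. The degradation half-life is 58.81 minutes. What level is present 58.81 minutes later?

21 arbitrary units

Elapsed time is 1 half-life (58.81/58.81).
Each half-life halves the amount: 42 × (1/2)^1 = 42/2 = 21 arbitrary units.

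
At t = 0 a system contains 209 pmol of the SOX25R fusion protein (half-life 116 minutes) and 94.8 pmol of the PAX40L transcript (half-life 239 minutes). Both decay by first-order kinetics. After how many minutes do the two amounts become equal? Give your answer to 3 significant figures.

257 minutes

Set 209·(1/2)^(t/116) = 94.8·(1/2)^(t/239).
Taking log₂: log₂(209/94.8) = t·(1/116 − 1/239).
log₂(2.2046) = 1.1405; 1/116 − 1/239 = 0.0044366.
t = 1.1405 / 0.0044366 ≈ 257.08 minutes.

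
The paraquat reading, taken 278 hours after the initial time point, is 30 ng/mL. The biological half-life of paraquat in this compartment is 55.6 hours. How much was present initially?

Number of half-lives elapsed: n = 278/55.6 ≈ 5.
A₀ = A × 2^n = 30 × 2^5 = 30 × 32 ≈ 960 ng/mL.

960 ng/mL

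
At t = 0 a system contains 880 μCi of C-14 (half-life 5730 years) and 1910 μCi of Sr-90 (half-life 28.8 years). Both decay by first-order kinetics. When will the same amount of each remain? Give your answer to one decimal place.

32.4 years

Set 880·(1/2)^(t/5730) = 1910·(1/2)^(t/28.8).
Taking log₂: log₂(880/1910) = t·(1/5730 − 1/28.8).
log₂(0.46073) = -1.118; 1/5730 − 1/28.8 = -0.034548.
t = -1.118 / -0.034548 ≈ 32.361 years.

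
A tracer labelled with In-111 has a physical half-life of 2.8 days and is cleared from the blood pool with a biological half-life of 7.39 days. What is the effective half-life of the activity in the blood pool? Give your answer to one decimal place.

2.0 days

1/t_eff = 1/t_phys + 1/t_biol = 1/2.8 + 1/7.39 = 0.49246 per day.
t_eff = 2.8 × 7.39 / (2.8 + 7.39) ≈ 2.0306 days.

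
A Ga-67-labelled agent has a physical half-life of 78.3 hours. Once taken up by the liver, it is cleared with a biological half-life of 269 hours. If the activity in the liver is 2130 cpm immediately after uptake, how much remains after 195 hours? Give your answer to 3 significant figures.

1/t_eff = 1/t_phys + 1/t_biol = 1/78.3 + 1/269 = 0.016489 per hour.
t_eff = 78.3 × 269 / (78.3 + 269) ≈ 60.647 hours.
Remaining = 2130 × (1/2)^(195/60.647) = 2130 × (1/2)^3.2153 ≈ 229.33 cpm.

229 cpm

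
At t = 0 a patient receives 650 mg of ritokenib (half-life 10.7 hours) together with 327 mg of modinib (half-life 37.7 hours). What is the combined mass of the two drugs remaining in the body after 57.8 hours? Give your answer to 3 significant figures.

128 mg

ritokenib: 650 × (1/2)^(57.8/10.7) = 650 × (1/2)^5.4019 ≈ 15.374 mg.
modinib: 327 × (1/2)^(57.8/37.7) = 327 × (1/2)^1.5332 ≈ 112.99 mg.
Total = 15.374 + 112.99 ≈ 128.36 mg.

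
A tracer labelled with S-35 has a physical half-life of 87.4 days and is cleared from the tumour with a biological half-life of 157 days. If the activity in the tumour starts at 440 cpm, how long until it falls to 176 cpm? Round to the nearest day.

1/t_eff = 1/t_phys + 1/t_biol = 1/87.4 + 1/157 = 0.017811 per day.
t_eff = 87.4 × 157 / (87.4 + 157) ≈ 56.145 days.
n = log₂(440/176) ≈ 1.3219; t = 1.3219 × 56.145 ≈ 74.219 days.

74 days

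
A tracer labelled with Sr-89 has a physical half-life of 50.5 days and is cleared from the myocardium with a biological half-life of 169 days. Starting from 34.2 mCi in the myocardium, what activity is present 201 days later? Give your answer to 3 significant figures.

1/t_eff = 1/t_phys + 1/t_biol = 1/50.5 + 1/169 = 0.025719 per day.
t_eff = 50.5 × 169 / (50.5 + 169) ≈ 38.882 days.
Remaining = 34.2 × (1/2)^(201/38.882) = 34.2 × (1/2)^5.1695 ≈ 0.95025 mCi.

0.950 mCi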